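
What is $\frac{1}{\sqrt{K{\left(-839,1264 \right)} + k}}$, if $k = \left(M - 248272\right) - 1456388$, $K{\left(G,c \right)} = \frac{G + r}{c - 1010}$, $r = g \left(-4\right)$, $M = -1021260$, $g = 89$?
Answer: $- \frac{i \sqrt{7034630330}}{138476975} \approx - 0.00060568 i$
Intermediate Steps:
$r = -356$ ($r = 89 \left(-4\right) = -356$)
$K{\left(G,c \right)} = \frac{-356 + G}{-1010 + c}$ ($K{\left(G,c \right)} = \frac{G - 356}{c - 1010} = \frac{-356 + G}{-1010 + c}$)
$k = -2725920$ ($k = \left(-1021260 - 248272\right) - 1456388 = -1269532 - 1456388 = -2725920$)
$\frac{1}{\sqrt{K{\left(-839,1264 \right)} + k}} = \frac{1}{\sqrt{\frac{-356 - 839}{-1010 + 1264} - 2725920}} = \frac{1}{\sqrt{\frac{1}{254} \left(-1195\right) - 2725920}} = \frac{1}{\sqrt{- \frac{1195}{254} - 2725920}} = \frac{1}{\sqrt{- \frac{692384875}{254}}} = \frac{1}{\frac{5}{254} i \sqrt{7034630330}} = - \frac{i \sqrt{7034630330}}{138476975}$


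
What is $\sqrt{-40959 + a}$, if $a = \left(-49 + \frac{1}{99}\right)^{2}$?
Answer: $\frac{i \sqrt{377916659}}{99} \approx 196.36 i$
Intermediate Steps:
$a = \frac{23522500}{9801}$ ($a = \left(-49 + \frac{1}{99}\right)^{2} = \left(- \frac{4850}{99}\right)^{2} = \frac{23522500}{9801} \approx 2400.0$)
$\sqrt{-40959 + a} = \sqrt{-40959 + \frac{23522500}{9801}} = \sqrt{- \frac{377916659}{9801}} = \frac{i \sqrt{377916659}}{99}$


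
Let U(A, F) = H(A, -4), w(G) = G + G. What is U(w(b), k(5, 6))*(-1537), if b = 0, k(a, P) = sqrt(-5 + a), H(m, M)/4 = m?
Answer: 0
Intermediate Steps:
H(m, M) = 4*m
w(G) = 2*G
U(A, F) = 4*A
U(w(b), k(5, 6))*(-1537) = (4*(2*0))*(-1537) = (4*0)*(-1537) = 0*(-1537) = 0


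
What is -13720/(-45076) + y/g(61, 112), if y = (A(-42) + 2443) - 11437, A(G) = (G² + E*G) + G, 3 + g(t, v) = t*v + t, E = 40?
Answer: -38623694/38821705 ≈ -0.99490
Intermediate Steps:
g(t, v) = -3 + t + t*v (g(t, v) = -3 + (t*v + t) = -3 + (t + t*v) = -3 + t + t*v)
A(G) = G² + 41*G (A(G) = (G² + 40*G) + G = G² + 41*G)
y = -8952 (y = (-42*(41 - 42) + 2443) - 11437 = (-42*(-1) + 2443) - 11437 = (42 + 2443) - 11437 = 2485 - 11437 = -8952)
-13720/(-45076) + y/g(61, 112) = -13720/(-45076) - 8952/(-3 + 61 + 61*112) = -13720*(-1/45076) - 8952/(-3 + 61 + 6832) = 3430/11269 - 8952/6890 = 3430/11269 - 8952*1/6890 = 3430/11269 - 4476/3445 = -38623694/38821705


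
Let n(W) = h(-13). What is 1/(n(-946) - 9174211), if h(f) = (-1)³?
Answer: -1/9174212 ≈ -1.0900e-7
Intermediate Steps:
h(f) = -1
n(W) = -1
1/(n(-946) - 9174211) = 1/(-1 - 9174211) = 1/(-9174212) = -1/9174212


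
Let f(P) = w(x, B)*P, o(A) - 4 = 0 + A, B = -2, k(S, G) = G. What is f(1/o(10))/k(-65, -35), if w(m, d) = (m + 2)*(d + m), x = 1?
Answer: 3/490 ≈ 0.0061224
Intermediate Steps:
o(A) = 4 + A (o(A) = 4 + (0 + A) = 4 + A)
w(m, d) = (2 + m)*(d + m)
f(P) = -3*P (f(P) = (1² + 2*(-2) + 2*1 - 2*1)*P = (1 - 4 + 2 - 2)*P = -3*P)
f(1/o(10))/k(-65, -35) = -3/(4 + 10)/(-35) = -3/14*(-1/35) = 3/490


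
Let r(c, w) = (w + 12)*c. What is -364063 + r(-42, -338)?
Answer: -350371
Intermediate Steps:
r(c, w) = c*(12 + w) (r(c, w) = (12 + w)*c = c*(12 + w))
-364063 + r(-42, -338) = -364063 - 42*(12 - 338) = -364063 - 42*(-326) = -364063 + 13692 = -350371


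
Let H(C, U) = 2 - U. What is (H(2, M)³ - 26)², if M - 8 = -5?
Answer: 729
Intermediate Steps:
M = 3 (M = 8 - 5 = 3)
(H(2, M)³ - 26)² = ((2 - 1*3)³ - 26)² = ((2 - 3)³ - 26)² = ((-1)³ - 26)² = (-1 - 26)² = (-27)² = 729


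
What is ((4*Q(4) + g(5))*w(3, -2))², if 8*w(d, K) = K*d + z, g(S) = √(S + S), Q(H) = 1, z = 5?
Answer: (4 + √10)²/64 ≈ 0.80153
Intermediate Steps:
g(S) = √2*√S (g(S) = √(2*S) = √2*√S)
w(d, K) = 5/8 + K*d/8 (w(d, K) = (K*d + 5)/8 = (5 + K*d)/8 = 5/8 + K*d/8)
((4*Q(4) + g(5))*w(3, -2))² = ((4*1 + √2*√5)*(5/8 + (⅛)*(-2)*3))² = ((4 + √10)*(5/8 - ¾))² = ((4 + √10)*(-⅛))² = (-½ - √10/8)²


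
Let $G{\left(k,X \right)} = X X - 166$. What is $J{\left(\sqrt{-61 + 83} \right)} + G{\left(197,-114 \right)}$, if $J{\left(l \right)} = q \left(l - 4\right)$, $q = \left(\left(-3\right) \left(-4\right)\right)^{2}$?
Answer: $12254 + 144 \sqrt{22} \approx 12929.0$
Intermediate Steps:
$G{\left(k,X \right)} = -166 + X^{2}$ ($G{\left(k,X \right)} = X^{2} - 166 = -166 + X^{2}$)
$q = 144$ ($q = 12^{2} = 144$)
$J{\left(l \right)} = -576 + 144 l$ ($J{\left(l \right)} = 144 \left(l - 4\right) = 144 \left(-4 + l\right) = -576 + 144 l$)
$J{\left(\sqrt{-61 + 83} \right)} + G{\left(197,-114 \right)} = \left(-576 + 144 \sqrt{-61 + 83}\right) - \left(166 - \left(-114\right)^{2}\right) = \left(-576 + 144 \sqrt{22}\right) + \left(-166 + 12996\right) = \left(-576 + 144 \sqrt{22}\right) + 12830 = 12254 + 144 \sqrt{22}$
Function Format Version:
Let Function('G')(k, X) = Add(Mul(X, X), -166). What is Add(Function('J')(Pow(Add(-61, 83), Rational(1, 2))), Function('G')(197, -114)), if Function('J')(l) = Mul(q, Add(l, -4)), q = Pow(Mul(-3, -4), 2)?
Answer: Add(12254, Mul(144, Pow(22, Rational(1, 2)))) ≈ 12929.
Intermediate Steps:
Function('G')(k, X) = Add(-166, Pow(X, 2)) (Function('G')(k, X) = Add(Pow(X, 2), -166) = Add(-166, Pow(X, 2)))
q = 144 (q = Pow(12, 2) = 144)
Function('J')(l) = Add(-576, Mul(144, l)) (Function('J')(l) = Mul(144, Add(l, -4)) = Mul(144, Add(-4, l)) = Add(-576, Mul(144, l)))
Add(Function('J')(Pow(Add(-61, 83), Rational(1, 2))), Function('G')(197, -114)) = Add(Add(-576, Mul(144, Pow(Add(-61, 83), Rational(1, 2)))), Add(-166, Pow(-114, 2))) = Add(Add(-576, Mul(144, Pow(22, Rational(1, 2)))), Add(-166, 12996)) = Add(Add(-576, Mul(144, Pow(22, Rational(1, 2)))), 12830) = Add(12254, Mul(144, Pow(22, Rational(1, 2))))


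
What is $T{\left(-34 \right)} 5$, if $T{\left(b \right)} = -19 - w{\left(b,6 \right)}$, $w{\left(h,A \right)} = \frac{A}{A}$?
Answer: $-100$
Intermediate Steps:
$w{\left(h,A \right)} = 1$
$T{\left(b \right)} = -20$ ($T{\left(b \right)} = -19 - 1 = -20$)
$T{\left(-34 \right)} 5 = \left(-20\right) 5 = -100$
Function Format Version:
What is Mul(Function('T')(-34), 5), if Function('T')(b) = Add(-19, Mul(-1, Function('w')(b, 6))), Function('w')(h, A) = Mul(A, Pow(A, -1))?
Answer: -100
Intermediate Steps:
Function('w')(h, A) = 1
Function('T')(b) = -20 (Function('T')(b) = Add(-19, Mul(-1, 1)) = Add(-19, -1) = -20)
Mul(Function('T')(-34), 5) = Mul(-20, 5) = -100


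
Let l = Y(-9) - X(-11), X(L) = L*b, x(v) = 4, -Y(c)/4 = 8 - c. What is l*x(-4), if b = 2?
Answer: -184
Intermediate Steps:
Y(c) = -32 + 4*c (Y(c) = -4*(8 - c) = -32 + 4*c)
X(L) = 2*L (X(L) = L*2 = 2*L)
l = -46 (l = (-32 + 4*(-9)) - 2*(-11) = (-32 - 36) - 1*(-22) = -68 + 22 = -46)
l*x(-4) = -46*4 = -184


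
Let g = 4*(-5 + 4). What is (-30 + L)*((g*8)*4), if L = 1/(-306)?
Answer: 587584/153 ≈ 3840.4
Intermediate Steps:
L = -1/306 ≈ -0.0032680
g = -4 (g = 4*(-1) = -4)
(-30 + L)*((g*8)*4) = (-30 - 1/306)*(-4*8*4) = -(-146896)*4/153 = -9181/306*(-128) = 587584/153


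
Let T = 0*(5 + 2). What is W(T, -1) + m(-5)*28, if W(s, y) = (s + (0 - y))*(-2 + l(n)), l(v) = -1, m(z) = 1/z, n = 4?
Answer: -43/5 ≈ -8.6000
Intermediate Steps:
T = 0 (T = 0*7 = 0)
W(s, y) = -3*s + 3*y (W(s, y) = (s + (0 - y))*(-2 - 1) = (s - y)*(-3) = -3*s + 3*y)
W(T, -1) + m(-5)*28 = (-3*0 + 3*(-1)) + 28/(-5) = (0 - 3) - 1/5*28 = -3 - 28/5 = -43/5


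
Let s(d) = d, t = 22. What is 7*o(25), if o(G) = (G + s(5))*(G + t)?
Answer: 9870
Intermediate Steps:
o(G) = (5 + G)*(22 + G) (o(G) = (G + 5)*(G + 22) = (5 + G)*(22 + G))
7*o(25) = 7*(110 + 25² + 27*25) = 7*(110 + 625 + 675) = 7*1410 = 9870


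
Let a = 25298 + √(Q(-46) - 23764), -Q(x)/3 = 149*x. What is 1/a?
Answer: 12649/319996003 - I*√3202/639992006 ≈ 3.9529e-5 - 8.8417e-8*I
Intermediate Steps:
Q(x) = -447*x
a = 25298 + I*√3202 (a = 25298 + √(-447*(-46) - 23764) = 25298 + √(20562 - 23764) = 25298 + √(-3202) = 25298 + I*√3202 ≈ 25298.0 + 56.586*I)
1/a = 1/(25298 + I*√3202)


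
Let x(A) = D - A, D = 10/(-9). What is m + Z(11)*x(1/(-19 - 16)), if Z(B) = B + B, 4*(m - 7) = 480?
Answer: 32503/315 ≈ 103.18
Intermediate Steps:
m = 127 (m = 7 + (¼)*480 = 7 + 120 = 127)
D = -10/9 (D = 10*(-⅑) = -10/9 ≈ -1.1111)
Z(B) = 2*B
x(A) = -10/9 - A
m + Z(11)*x(1/(-19 - 16)) = 127 + (2*11)*(-10/9 - 1/(-19 - 16)) = 127 + 22*(-10/9 - 1/(-35)) = 127 + 22*(-10/9 - 1*(-1/35)) = 127 + 22*(-10/9 + 1/35) = 127 + 22*(-341/315) = 127 - 7502/315 = 32503/315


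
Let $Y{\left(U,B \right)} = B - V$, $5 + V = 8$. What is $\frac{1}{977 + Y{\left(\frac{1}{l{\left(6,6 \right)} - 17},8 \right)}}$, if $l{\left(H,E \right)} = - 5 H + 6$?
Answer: $\frac{1}{982} \approx 0.0010183$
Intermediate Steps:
$l{\left(H,E \right)} = 6 - 5 H$
$V = 3$ ($V = -5 + 8 = 3$)
$Y{\left(U,B \right)} = -3 + B$ ($Y{\left(U,B \right)} = B - 3 = -3 + B$)
$\frac{1}{977 + Y{\left(\frac{1}{l{\left(6,6 \right)} - 17},8 \right)}} = \frac{1}{977 + \left(-3 + 8\right)} = \frac{1}{977 + 5} = \frac{1}{982}$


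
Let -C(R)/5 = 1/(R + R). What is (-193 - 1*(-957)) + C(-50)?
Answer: 15281/20 ≈ 764.05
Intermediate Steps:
C(R) = -5/(2*R) (C(R) = -5/(R + R) = -5*1/(2*R) = -5/(2*R))
(-193 - 1*(-957)) + C(-50) = (-193 - 1*(-957)) - 5/2/(-50) = (-193 + 957) - 5/2*(-1/50) = 764 + 1/20 = 15281/20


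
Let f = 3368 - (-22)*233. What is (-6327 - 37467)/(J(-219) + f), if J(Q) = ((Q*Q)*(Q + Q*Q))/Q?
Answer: 21897/5223502 ≈ 0.0041920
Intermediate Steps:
J(Q) = Q*(Q + Q**2) (J(Q) = (Q**2*(Q + Q**2))/Q = Q*(Q + Q**2))
f = 8494 (f = 3368 - 1*(-5126) = 3368 + 5126 = 8494)
(-6327 - 37467)/(J(-219) + f) = (-6327 - 37467)/((-219)**2*(1 - 219) + 8494) = -43794/(47961*(-218) + 8494) = -43794/(-10455498 + 8494) = -43794/(-10447004) = -43794*(-1/10447004) = 21897/5223502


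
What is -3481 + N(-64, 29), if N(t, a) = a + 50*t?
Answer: -6652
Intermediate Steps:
-3481 + N(-64, 29) = -3481 + (29 + 50*(-64)) = -3481 + (29 - 3200) = -3481 - 3171 = -6652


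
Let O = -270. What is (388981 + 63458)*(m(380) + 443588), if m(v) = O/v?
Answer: 7626455207163/38 ≈ 2.0070e+11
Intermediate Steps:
m(v) = -270/v
(388981 + 63458)*(m(380) + 443588) = (388981 + 63458)*(-270/380 + 443588) = 452439*(-270*1/380 + 443588) = 452439*(-27/38 + 443588) = 452439*(16856317/38) = 7626455207163/38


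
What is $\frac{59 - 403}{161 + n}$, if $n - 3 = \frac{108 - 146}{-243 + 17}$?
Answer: $- \frac{38872}{18551} \approx -2.0954$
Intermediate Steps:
$n = \frac{358}{113}$ ($n = 3 + \frac{108 - 146}{-243 + 17} = 3 - \frac{38}{-226} = 3 - - \frac{19}{113} = 3 + \frac{19}{113} = \frac{358}{113} \approx 3.1681$)
$\frac{59 - 403}{161 + n} = \frac{59 - 403}{161 + \frac{358}{113}} = - \frac{344}{\frac{18551}{113}} = \left(-344\right) \frac{113}{18551} = - \frac{38872}{18551}$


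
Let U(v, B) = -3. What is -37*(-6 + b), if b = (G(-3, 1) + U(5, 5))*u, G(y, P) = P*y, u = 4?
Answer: 1110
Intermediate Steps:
b = -24 (b = (1*(-3) - 3)*4 = (-3 - 3)*4 = -6*4 = -24)
-37*(-6 + b) = -37*(-6 - 24) = -37*(-30) = 1110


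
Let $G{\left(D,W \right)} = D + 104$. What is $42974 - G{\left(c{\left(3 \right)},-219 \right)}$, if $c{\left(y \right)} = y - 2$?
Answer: $42869$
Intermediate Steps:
$c{\left(y \right)} = -2 + y$ ($c{\left(y \right)} = y - 2 = -2 + y$)
$G{\left(D,W \right)} = 104 + D$
$42974 - G{\left(c{\left(3 \right)},-219 \right)} = 42974 - \left(104 + \left(-2 + 3\right)\right) = 42974 - \left(104 + 1\right) = 42974 - 105 = 42869$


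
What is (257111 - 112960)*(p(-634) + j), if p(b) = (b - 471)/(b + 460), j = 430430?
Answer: 10796322484675/174 ≈ 6.2048e+10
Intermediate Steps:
p(b) = (-471 + b)/(460 + b)
(257111 - 112960)*(p(-634) + j) = (257111 - 112960)*((-471 - 634)/(460 - 634) + 430430) = 144151*(-1105/(-174) + 430430) = 144151*(-1/174*(-1105) + 430430) = 144151*(1105/174 + 430430) = 144151*(74895925/174) = 10796322484675/174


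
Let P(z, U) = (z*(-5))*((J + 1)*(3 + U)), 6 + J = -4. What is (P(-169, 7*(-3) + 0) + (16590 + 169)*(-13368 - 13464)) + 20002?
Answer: -449520596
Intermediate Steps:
J = -10 (J = -6 - 4 = -10)
P(z, U) = -5*z*(-27 - 9*U) (P(z, U) = (z*(-5))*((-10 + 1)*(3 + U)) = (-5*z)*(-9*(3 + U)) = (-5*z)*(-27 - 9*U) = -5*z*(-27 - 9*U))
(P(-169, 7*(-3) + 0) + (16590 + 169)*(-13368 - 13464)) + 20002 = (45*(-169)*(3 + (7*(-3) + 0)) + (16590 + 169)*(-13368 - 13464)) + 20002 = (45*(-169)*(3 + (-21 + 0)) + 16759*(-26832)) + 20002 = (45*(-169)*(3 - 21) - 449677488) + 20002 = (45*(-169)*(-18) - 449677488) + 20002 = (136890 - 449677488) + 20002 = -449540598 + 20002 = -449520596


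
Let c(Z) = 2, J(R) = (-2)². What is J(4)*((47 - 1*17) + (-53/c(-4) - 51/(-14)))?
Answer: 200/7 ≈ 28.571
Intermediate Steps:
J(R) = 4
J(4)*((47 - 1*17) + (-53/c(-4) - 51/(-14))) = 4*((47 - 1*17) + (-53/2 - 51/(-14))) = 4*((47 - 17) + (-53*½ - 51*(-1/14))) = 4*(30 + (-53/2 + 51/14)) = 4*(30 - 160/7) = 4*(50/7) = 200/7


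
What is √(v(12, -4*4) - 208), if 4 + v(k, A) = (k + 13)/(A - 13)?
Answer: I*√179017/29 ≈ 14.59*I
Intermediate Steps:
v(k, A) = -4 + (13 + k)/(-13 + A) (v(k, A) = -4 + (k + 13)/(A - 13) = -4 + (13 + k)/(-13 + A))
√(v(12, -4*4) - 208) = √((65 + 12 - (-16)*4)/(-13 - 4*4) - 208) = √((65 + 12 - 4*(-16))/(-13 - 16) - 208) = √((65 + 12 + 64)/(-29) - 208) = √(-1/29*141 - 208) = √(-141/29 - 208) = √(-6173/29) = I*√179017/29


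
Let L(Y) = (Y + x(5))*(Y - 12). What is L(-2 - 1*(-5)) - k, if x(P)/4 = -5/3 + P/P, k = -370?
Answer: 367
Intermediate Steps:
x(P) = -8/3 (x(P) = 4*(-5/3 + P/P) = 4*(-5*1/3 + 1) = 4*(-5/3 + 1) = 4*(-2/3) = -8/3)
L(Y) = (-12 + Y)*(-8/3 + Y) (L(Y) = (Y - 8/3)*(Y - 12) = (-8/3 + Y)*(-12 + Y) = (-12 + Y)*(-8/3 + Y))
L(-2 - 1*(-5)) - k = (32 + (-2 - 1*(-5))**2 - 44*(-2 - 1*(-5))/3) - 1*(-370) = (32 + (-2 + 5)**2 - 44*(-2 + 5)/3) + 370 = (32 + 3**2 - 44/3*3) + 370 = (32 + 9 - 44) + 370 = -3 + 370 = 367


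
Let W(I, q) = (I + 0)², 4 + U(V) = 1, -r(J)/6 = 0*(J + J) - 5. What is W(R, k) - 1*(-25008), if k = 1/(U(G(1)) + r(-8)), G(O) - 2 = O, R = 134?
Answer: 42964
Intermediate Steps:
G(O) = 2 + O
r(J) = 30 (r(J) = -6*(0*(J + J) - 5) = -6*(0*(2*J) - 5) = -6*(0 - 5) = -6*(-5) = 30)
U(V) = -3 (U(V) = -4 + 1 = -3)
k = 1/27 (k = 1/(-3 + 30) = 1/27 ≈ 0.037037)
W(I, q) = I²
W(R, k) - 1*(-25008) = 134² - 1*(-25008) = 17956 + 25008 = 42964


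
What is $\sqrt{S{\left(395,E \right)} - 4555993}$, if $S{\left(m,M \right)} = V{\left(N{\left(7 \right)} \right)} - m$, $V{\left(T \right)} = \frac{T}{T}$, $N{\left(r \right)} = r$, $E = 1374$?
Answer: $i \sqrt{4556387} \approx 2134.6 i$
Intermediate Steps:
$V{\left(T \right)} = 1$
$S{\left(m,M \right)} = 1 - m$
$\sqrt{S{\left(395,E \right)} - 4555993} = \sqrt{\left(1 - 395\right) - 4555993} = \sqrt{-394 - 4555993} = \sqrt{-4556387} = i \sqrt{4556387}$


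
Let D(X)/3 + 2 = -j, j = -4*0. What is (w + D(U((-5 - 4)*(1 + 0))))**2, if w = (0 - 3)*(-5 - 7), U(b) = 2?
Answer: 900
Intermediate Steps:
w = 36 (w = -3*(-12) = 36)
j = 0
D(X) = -6 (D(X) = -6 + 3*(-1*0) = -6 + 3*0 = -6 + 0 = -6)
(w + D(U((-5 - 4)*(1 + 0))))**2 = (36 - 6)**2 = 30**2 = 900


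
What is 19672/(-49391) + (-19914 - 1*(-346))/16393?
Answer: -1288966184/809666663 ≈ -1.5920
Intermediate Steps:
19672/(-49391) + (-19914 - 1*(-346))/16393 = 19672*(-1/49391) + (-19914 + 346)*(1/16393) = -19672/49391 - 19568*1/16393 = -19672/49391 - 19568/16393 = -1288966184/809666663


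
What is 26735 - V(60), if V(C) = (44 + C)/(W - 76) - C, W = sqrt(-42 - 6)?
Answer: 375149/14 + I*sqrt(3)/14 ≈ 26796.0 + 0.12372*I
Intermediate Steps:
W = 4*I*sqrt(3) (W = sqrt(-48) = 4*I*sqrt(3) ≈ 6.9282*I)
V(C) = -C + (44 + C)/(-76 + 4*I*sqrt(3)) (V(C) = (44 + C)/(4*I*sqrt(3) - 76) - C = (44 + C)/(-76 + 4*I*sqrt(3)) - C = -C + (44 + C)/(-76 + 4*I*sqrt(3)))
26735 - V(60) = 26735 - (-209/364 - 1475/1456*60 - 11*I*sqrt(3)/364 - 1/1456*I*60*sqrt(3)) = 26735 - (-209/364 - 22125/364 - 11*I*sqrt(3)/364 - 15*I*sqrt(3)/364) = 26735 - (-859/14 - I*sqrt(3)/14) = 26735 + (859/14 + I*sqrt(3)/14) = 375149/14 + I*sqrt(3)/14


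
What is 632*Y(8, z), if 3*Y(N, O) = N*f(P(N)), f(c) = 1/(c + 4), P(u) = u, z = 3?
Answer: 1264/9 ≈ 140.44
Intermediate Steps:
f(c) = 1/(4 + c)
Y(N, O) = N/(3*(4 + N)) (Y(N, O) = (N/(4 + N))/3 = N/(3*(4 + N)))
632*Y(8, z) = 632*((⅓)*8/(4 + 8)) = 632*((⅓)*8/12) = 632*((⅓)*8*(1/12)) = 632*(2/9) = 1264/9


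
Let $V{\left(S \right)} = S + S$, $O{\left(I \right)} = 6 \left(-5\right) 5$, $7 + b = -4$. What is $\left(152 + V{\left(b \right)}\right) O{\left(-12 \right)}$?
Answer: $-19500$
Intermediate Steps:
$b = -11$ ($b = -7 - 4 = -11$)
$O{\left(I \right)} = -150$ ($O{\left(I \right)} = \left(-30\right) 5 = -150$)
$V{\left(S \right)} = 2 S$
$\left(152 + V{\left(b \right)}\right) O{\left(-12 \right)} = \left(152 + 2 \left(-11\right)\right) \left(-150\right) = \left(152 - 22\right) \left(-150\right) = 130 \left(-150\right) = -19500$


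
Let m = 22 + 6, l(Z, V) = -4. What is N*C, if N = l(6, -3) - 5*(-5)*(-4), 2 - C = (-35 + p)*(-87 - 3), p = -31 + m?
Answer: 355472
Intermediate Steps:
m = 28
p = -3 (p = -31 + 28 = -3)
C = -3418 (C = 2 - (-35 - 3)*(-87 - 3) = 2 - (-38)*(-90) = 2 - 1*3420 = 2 - 3420 = -3418)
N = -104 (N = -4 - 5*(-5)*(-4) = -4 - (-25)*(-4) = -4 - 1*100 = -4 - 100 = -104)
N*C = -104*(-3418) = 355472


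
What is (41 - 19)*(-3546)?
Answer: -78012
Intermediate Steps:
(41 - 19)*(-3546) = 22*(-3546) = -78012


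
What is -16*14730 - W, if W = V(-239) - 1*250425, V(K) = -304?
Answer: 15049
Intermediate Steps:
W = -250729 (W = -304 - 1*250425 = -304 - 250425 = -250729)
-16*14730 - W = -16*14730 - 1*(-250729) = -235680 + 250729 = 15049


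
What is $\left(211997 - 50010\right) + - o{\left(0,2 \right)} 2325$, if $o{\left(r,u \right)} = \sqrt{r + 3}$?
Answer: $161987 - 2325 \sqrt{3} \approx 1.5796 \cdot 10^{5}$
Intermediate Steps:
$o{\left(r,u \right)} = \sqrt{3 + r}$
$\left(211997 - 50010\right) + - o{\left(0,2 \right)} 2325 = \left(211997 - 50010\right) + - \sqrt{3 + 0} \cdot 2325 = 161987 + - \sqrt{3} \cdot 2325 = 161987 - 2325 \sqrt{3}$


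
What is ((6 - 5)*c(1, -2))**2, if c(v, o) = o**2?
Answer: 16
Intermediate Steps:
((6 - 5)*c(1, -2))**2 = ((6 - 5)*(-2)**2)**2 = (1*4)**2 = 4**2 = 16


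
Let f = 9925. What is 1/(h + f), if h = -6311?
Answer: 1/3614 ≈ 0.00027670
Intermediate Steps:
1/(h + f) = 1/(-6311 + 9925) = 1/3614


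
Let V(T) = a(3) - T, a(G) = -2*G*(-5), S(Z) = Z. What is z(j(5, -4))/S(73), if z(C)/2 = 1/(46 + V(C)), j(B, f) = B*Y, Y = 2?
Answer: 1/2409 ≈ 0.00041511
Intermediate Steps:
j(B, f) = 2*B (j(B, f) = B*2 = 2*B)
a(G) = 10*G
V(T) = 30 - T (V(T) = 10*3 - T = 30 - T)
z(C) = 2/(76 - C) (z(C) = 2/(46 + (30 - C)) = 2/(76 - C))
z(j(5, -4))/S(73) = -2/(-76 + 2*5)/73 = -2/(-76 + 10)*(1/73) = -2/(-66)*(1/73) = -2*(-1/66)*(1/73) = (1/33)*(1/73) = 1/2409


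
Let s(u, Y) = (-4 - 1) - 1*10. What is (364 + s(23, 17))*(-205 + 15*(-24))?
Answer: -197185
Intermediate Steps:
s(u, Y) = -15 (s(u, Y) = -5 - 10 = -15)
(364 + s(23, 17))*(-205 + 15*(-24)) = (364 - 15)*(-205 + 15*(-24)) = 349*(-205 - 360) = 349*(-565) = -197185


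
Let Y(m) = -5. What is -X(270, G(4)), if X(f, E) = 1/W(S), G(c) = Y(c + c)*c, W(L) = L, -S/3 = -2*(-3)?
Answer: 1/18 ≈ 0.055556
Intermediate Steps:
S = -18 (S = -(-6)*(-3) = -3*6 = -18)
G(c) = -5*c
X(f, E) = -1/18 (X(f, E) = 1/(-18) = -1/18)
-X(270, G(4)) = -1*(-1/18) = 1/18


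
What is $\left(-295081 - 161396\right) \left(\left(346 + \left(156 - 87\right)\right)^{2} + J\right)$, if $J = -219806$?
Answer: $21719632137$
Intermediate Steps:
$\left(-295081 - 161396\right) \left(\left(346 + \left(156 - 87\right)\right)^{2} + J\right) = \left(-295081 - 161396\right) \left(\left(346 + \left(156 - 87\right)\right)^{2} - 219806\right) = - 456477 \left(\left(346 + \left(156 - 87\right)\right)^{2} - 219806\right) = - 456477 \left(\left(346 + 69\right)^{2} - 219806\right) = - 456477 \left(415^{2} - 219806\right) = - 456477 \left(172225 - 219806\right) = \left(-456477\right) \left(-47581\right) = 21719632137$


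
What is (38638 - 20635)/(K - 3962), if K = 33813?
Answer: 18003/29851 ≈ 0.60310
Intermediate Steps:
(38638 - 20635)/(K - 3962) = (38638 - 20635)/(33813 - 3962) = 18003/29851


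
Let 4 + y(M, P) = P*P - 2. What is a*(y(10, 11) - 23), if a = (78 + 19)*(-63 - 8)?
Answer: -633604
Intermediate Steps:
a = -6887 (a = 97*(-71) = -6887)
y(M, P) = -6 + P² (y(M, P) = -4 + (P*P - 2) = -4 + (P² - 2) = -4 + (-2 + P²) = -6 + P²)
a*(y(10, 11) - 23) = -6887*((-6 + 11²) - 23) = -6887*((-6 + 121) - 23) = -6887*(115 - 23) = -6887*92 = -633604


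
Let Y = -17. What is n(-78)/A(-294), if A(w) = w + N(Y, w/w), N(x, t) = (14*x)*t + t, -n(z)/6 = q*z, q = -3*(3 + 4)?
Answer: 1092/59 ≈ 18.508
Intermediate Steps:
q = -21 (q = -3*7 = -21)
n(z) = 126*z (n(z) = -(-126)*z = 126*z)
N(x, t) = t + 14*t*x (N(x, t) = 14*t*x + t = t + 14*t*x)
A(w) = -237 + w (A(w) = w + (w/w)*(1 + 14*(-17)) = w + 1*(1 - 238) = w + 1*(-237) = w - 237 = -237 + w)
n(-78)/A(-294) = (126*(-78))/(-237 - 294) = -9828/(-531) = -9828*(-1/531) = 1092/59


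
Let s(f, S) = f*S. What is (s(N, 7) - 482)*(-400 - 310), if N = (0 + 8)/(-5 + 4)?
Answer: 381980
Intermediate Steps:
N = -8 (N = 8/(-1) = 8*(-1) = -8)
s(f, S) = S*f
(s(N, 7) - 482)*(-400 - 310) = (7*(-8) - 482)*(-400 - 310) = (-56 - 482)*(-710) = -538*(-710) = 381980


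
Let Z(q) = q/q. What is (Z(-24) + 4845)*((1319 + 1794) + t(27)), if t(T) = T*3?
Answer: 15478124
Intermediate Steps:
Z(q) = 1
t(T) = 3*T
(Z(-24) + 4845)*((1319 + 1794) + t(27)) = (1 + 4845)*((1319 + 1794) + 3*27) = 4846*(3113 + 81) = 4846*3194 = 15478124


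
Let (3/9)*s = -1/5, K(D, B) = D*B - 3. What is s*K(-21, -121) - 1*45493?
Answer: -235079/5 ≈ -47016.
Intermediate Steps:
K(D, B) = -3 + B*D (K(D, B) = B*D - 3 = -3 + B*D)
s = -⅗ (s = 3*(-1/5) = 3*(-1*⅕) = 3*(-⅕) = -⅗ ≈ -0.60000)
s*K(-21, -121) - 1*45493 = -3*(-3 - 121*(-21))/5 - 1*45493 = -3*(-3 + 2541)/5 - 45493 = -⅗*2538 - 45493 = -7614/5 - 45493 = -235079/5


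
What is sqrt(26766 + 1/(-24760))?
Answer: sqrt(4102274924210)/12380 ≈ 163.60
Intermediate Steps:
sqrt(26766 + 1/(-24760)) = sqrt(26766 - 1/24760) = sqrt(662726159/24760) = sqrt(4102274924210)/12380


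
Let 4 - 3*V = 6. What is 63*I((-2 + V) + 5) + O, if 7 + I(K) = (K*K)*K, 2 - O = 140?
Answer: 664/3 ≈ 221.33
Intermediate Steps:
V = -⅔ (V = 4/3 - ⅓*6 = 4/3 - 2 = -⅔ ≈ -0.66667)
O = -138 (O = 2 - 1*140 = 2 - 140 = -138)
I(K) = -7 + K³ (I(K) = -7 + (K*K)*K = -7 + K²*K = -7 + K³)
63*I((-2 + V) + 5) + O = 63*(-7 + ((-2 - ⅔) + 5)³) - 138 = 63*(-7 + (-8/3 + 5)³) - 138 = 63*(-7 + (7/3)³) - 138 = 63*(-7 + 343/27) - 138 = 63*(154/27) - 138 = 1078/3 - 138 = 664/3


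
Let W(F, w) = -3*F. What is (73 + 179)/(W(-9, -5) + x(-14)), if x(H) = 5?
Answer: 63/8 ≈ 7.8750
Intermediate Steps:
W(F, w) = -3*F
(73 + 179)/(W(-9, -5) + x(-14)) = (73 + 179)/(-3*(-9) + 5) = 252/(27 + 5) = 252/32 = 252*(1/32) = 63/8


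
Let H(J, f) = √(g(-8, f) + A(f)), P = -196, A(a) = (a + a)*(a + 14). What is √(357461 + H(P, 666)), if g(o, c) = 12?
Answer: √(357461 + 2*√226443) ≈ 598.68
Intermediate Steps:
A(a) = 2*a*(14 + a) (A(a) = (2*a)*(14 + a) = 2*a*(14 + a))
H(J, f) = √(12 + 2*f*(14 + f))
√(357461 + H(P, 666)) = √(357461 + √2*√(6 + 666*(14 + 666))) = √(357461 + √2*√(6 + 666*680)) = √(357461 + √2*√(6 + 452880)) = √(357461 + √2*√452886) = √(357461 + 2*√226443)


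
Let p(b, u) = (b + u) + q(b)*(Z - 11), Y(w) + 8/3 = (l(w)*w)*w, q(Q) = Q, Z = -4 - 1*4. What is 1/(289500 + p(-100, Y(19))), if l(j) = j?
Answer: 3/894469 ≈ 3.3539e-6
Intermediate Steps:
Z = -8 (Z = -4 - 4 = -8)
Y(w) = -8/3 + w**3 (Y(w) = -8/3 + (w*w)*w = -8/3 + w**2*w = -8/3 + w**3)
p(b, u) = u - 18*b (p(b, u) = (b + u) + b*(-8 - 11) = (b + u) + b*(-19) = (b + u) - 19*b = u - 18*b)
1/(289500 + p(-100, Y(19))) = 1/(289500 + ((-8/3 + 19**3) - 18*(-100))) = 1/(289500 + ((-8/3 + 6859) + 1800)) = 1/(289500 + (20569/3 + 1800)) = 1/(289500 + 25969/3) = 1/(894469/3) = 3/894469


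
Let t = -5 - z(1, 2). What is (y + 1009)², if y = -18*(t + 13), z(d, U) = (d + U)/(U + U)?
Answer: 3087049/4 ≈ 7.7176e+5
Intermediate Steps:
z(d, U) = (U + d)/(2*U) (z(d, U) = (U + d)/((2*U)) = (U + d)*(1/(2*U)) = (U + d)/(2*U))
t = -23/4 (t = -5 - (2 + 1)/(2*2) = -5 - 3/(2*2) = -5 - 1*¾ = -5 - ¾ = -23/4 ≈ -5.7500)
y = -261/2 (y = -18*(-23/4 + 13) = -18*29/4 = -261/2 ≈ -130.50)
(y + 1009)² = (-261/2 + 1009)² = (1757/2)² = 3087049/4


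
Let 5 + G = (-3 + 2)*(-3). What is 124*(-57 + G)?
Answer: -7316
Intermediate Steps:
G = -2 (G = -5 + (-3 + 2)*(-3) = -5 - 1*(-3) = -5 + 3 = -2)
124*(-57 + G) = 124*(-57 - 2) = 124*(-59) = -7316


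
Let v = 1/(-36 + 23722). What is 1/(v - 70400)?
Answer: -23686/1667494399 ≈ -1.4205e-5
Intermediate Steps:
v = 1/23686 ≈ 4.2219e-5
1/(v - 70400) = 1/(1/23686 - 70400) = 1/(-1667494399/23686) = -23686/1667494399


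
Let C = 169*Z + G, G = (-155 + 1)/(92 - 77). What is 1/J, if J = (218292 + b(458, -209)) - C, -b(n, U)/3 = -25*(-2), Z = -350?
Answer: 15/4159534 ≈ 3.6062e-6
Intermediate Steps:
G = -154/15 ≈ -10.267
b(n, U) = -150 (b(n, U) = -(-75)*(-2) = -3*50 = -150)
C = -887404/15 (C = 169*(-350) - 154/15 = -59150 - 154/15 = -887404/15 ≈ -59160.)
J = 4159534/15 (J = (218292 - 150) - 1*(-887404/15) = 218142 + 887404/15 = 4159534/15 ≈ 2.7730e+5)
1/J = 1/(4159534/15) = 15/4159534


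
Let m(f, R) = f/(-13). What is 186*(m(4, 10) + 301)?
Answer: 727074/13 ≈ 55929.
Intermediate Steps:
m(f, R) = -f/13 (m(f, R) = f*(-1/13) = -f/13)
186*(m(4, 10) + 301) = 186*(-1/13*4 + 301) = 186*(-4/13 + 301) = 186*(3909/13) = 727074/13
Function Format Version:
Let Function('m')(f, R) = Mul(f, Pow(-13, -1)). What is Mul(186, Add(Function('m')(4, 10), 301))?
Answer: Rational(727074, 13) ≈ 55929.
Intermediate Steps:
Function('m')(f, R) = Mul(Rational(-1, 13), f) (Function('m')(f, R) = Mul(f, Rational(-1, 13)) = Mul(Rational(-1, 13), f))
Mul(186, Add(Function('m')(4, 10), 301)) = Mul(186, Add(Mul(Rational(-1, 13), 4), 301)) = Mul(186, Add(Rational(-4, 13), 301)) = Mul(186, Rational(3909, 13)) = Rational(727074, 13)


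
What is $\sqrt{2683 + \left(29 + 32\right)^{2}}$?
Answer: $2 \sqrt{1601} \approx 80.025$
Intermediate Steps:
$\sqrt{2683 + \left(29 + 32\right)^{2}} = \sqrt{2683 + 61^{2}} = \sqrt{2683 + 3721} = \sqrt{6404} = 2 \sqrt{1601}$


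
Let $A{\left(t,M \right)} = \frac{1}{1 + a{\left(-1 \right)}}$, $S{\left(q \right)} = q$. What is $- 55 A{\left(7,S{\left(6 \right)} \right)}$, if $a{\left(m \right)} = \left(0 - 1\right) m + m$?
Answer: $-55$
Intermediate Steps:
$a{\left(m \right)} = 0$ ($a{\left(m \right)} = - m + m = 0$)
$A{\left(t,M \right)} = 1$ ($A{\left(t,M \right)} = \frac{1}{1 + 0} = 1^{-1} = 1$)
$- 55 A{\left(7,S{\left(6 \right)} \right)} = \left(-55\right) 1 = -55$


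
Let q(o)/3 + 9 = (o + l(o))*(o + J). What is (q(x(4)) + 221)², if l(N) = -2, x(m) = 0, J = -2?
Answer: 42436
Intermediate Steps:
q(o) = -27 + 3*(-2 + o)² (q(o) = -27 + 3*((o - 2)*(o - 2)) = -27 + 3*((-2 + o)*(-2 + o)) = -27 + 3*(-2 + o)²)
(q(x(4)) + 221)² = ((-15 - 12*0 + 3*0²) + 221)² = ((-15 + 0 + 3*0) + 221)² = ((-15 + 0 + 0) + 221)² = (-15 + 221)² = 206² = 42436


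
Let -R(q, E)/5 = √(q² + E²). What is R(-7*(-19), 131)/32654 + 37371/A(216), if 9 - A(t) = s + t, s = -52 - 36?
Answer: -37371/119 - 25*√1394/32654 ≈ -314.07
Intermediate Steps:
s = -88
A(t) = 97 - t (A(t) = 9 - (-88 + t) = 9 + (88 - t) = 97 - t)
R(q, E) = -5*√(E² + q²) (R(q, E) = -5*√(q² + E²) = -5*√(E² + q²))
R(-7*(-19), 131)/32654 + 37371/A(216) = -5*√(131² + (-7*(-19))²)/32654 + 37371/(97 - 1*216) = -5*√(17161 + 133²)*(1/32654) + 37371/(97 - 216) = -5*√(17161 + 17689)*(1/32654) + 37371/(-119) = -25*√1394*(1/32654) + 37371*(-1/119) = -25*√1394*(1/32654) - 37371/119 = -25*√1394/32654 - 37371/119 = -37371/119 - 25*√1394/32654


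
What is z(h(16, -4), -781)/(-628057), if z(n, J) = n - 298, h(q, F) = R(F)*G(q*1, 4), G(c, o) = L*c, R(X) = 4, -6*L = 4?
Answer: 1022/1884171 ≈ 0.00054241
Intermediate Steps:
L = -2/3 (L = -1/6*4 = -2/3 ≈ -0.66667)
G(c, o) = -2*c/3
h(q, F) = -8*q/3 (h(q, F) = 4*(-2*q/3) = -8*q/3)
z(n, J) = -298 + n
z(h(16, -4), -781)/(-628057) = (-298 - 8/3*16)/(-628057) = (-298 - 128/3)*(-1/628057) = -1022/3*(-1/628057) = 1022/1884171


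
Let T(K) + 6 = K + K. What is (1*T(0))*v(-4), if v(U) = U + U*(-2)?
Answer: -24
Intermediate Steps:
T(K) = -6 + 2*K (T(K) = -6 + (K + K) = -6 + 2*K)
v(U) = -U (v(U) = U - 2*U = -U)
(1*T(0))*v(-4) = (1*(-6 + 2*0))*(-1*(-4)) = (1*(-6 + 0))*4 = (1*(-6))*4 = -6*4 = -24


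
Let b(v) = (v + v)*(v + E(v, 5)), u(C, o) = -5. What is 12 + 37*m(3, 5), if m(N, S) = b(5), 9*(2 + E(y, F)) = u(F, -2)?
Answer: 8248/9 ≈ 916.44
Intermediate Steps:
E(y, F) = -23/9 (E(y, F) = -2 + (⅑)*(-5) = -2 - 5/9 = -23/9)
b(v) = 2*v*(-23/9 + v) (b(v) = (v + v)*(v - 23/9) = (2*v)*(-23/9 + v) = 2*v*(-23/9 + v))
m(N, S) = 220/9 (m(N, S) = (2/9)*5*(-23 + 9*5) = (2/9)*5*(-23 + 45) = (2/9)*5*22 = 220/9)
12 + 37*m(3, 5) = 12 + 37*(220/9) = 12 + 8140/9 = 8248/9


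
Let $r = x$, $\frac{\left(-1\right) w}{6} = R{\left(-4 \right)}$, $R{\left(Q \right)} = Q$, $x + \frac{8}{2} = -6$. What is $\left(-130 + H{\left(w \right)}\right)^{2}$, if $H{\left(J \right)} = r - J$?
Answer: $26896$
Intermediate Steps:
$x = -10$ ($x = -4 - 6 = -10$)
$w = 24$ ($w = \left(-6\right) \left(-4\right) = 24$)
$r = -10$
$H{\left(J \right)} = -10 - J$
$\left(-130 + H{\left(w \right)}\right)^{2} = \left(-130 - 34\right)^{2} = \left(-164\right)^{2} = 26896$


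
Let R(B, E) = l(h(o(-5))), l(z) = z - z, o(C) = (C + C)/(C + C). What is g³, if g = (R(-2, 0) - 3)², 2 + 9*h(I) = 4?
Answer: 729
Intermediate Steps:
o(C) = 1 (o(C) = (2*C)/((2*C)) = (2*C)*(1/(2*C)) = 1)
h(I) = 2/9 (h(I) = -2/9 + (⅑)*4 = -2/9 + 4/9 = 2/9)
l(z) = 0
R(B, E) = 0
g = 9 (g = (0 - 3)² = (-3)² = 9)
g³ = 9³ = 729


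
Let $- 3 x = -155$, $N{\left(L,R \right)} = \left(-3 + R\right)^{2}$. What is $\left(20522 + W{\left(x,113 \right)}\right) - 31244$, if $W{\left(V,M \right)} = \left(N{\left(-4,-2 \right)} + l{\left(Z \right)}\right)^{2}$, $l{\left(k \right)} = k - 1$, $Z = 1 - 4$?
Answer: $-10281$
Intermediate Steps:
$x = \frac{155}{3}$ ($x = \left(- \frac{1}{3}\right) \left(-155\right) = \frac{155}{3} \approx 51.667$)
$Z = -3$
$l{\left(k \right)} = -1 + k$ ($l{\left(k \right)} = k - 1 = -1 + k$)
$W{\left(V,M \right)} = 441$ ($W{\left(V,M \right)} = \left(\left(-3 - 2\right)^{2} - 4\right)^{2} = \left(\left(-5\right)^{2} - 4\right)^{2} = \left(25 - 4\right)^{2} = 21^{2} = 441$)
$\left(20522 + W{\left(x,113 \right)}\right) - 31244 = \left(20522 + 441\right) - 31244 = 20963 - 31244 = -10281$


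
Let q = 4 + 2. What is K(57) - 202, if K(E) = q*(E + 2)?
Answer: 152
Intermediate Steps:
q = 6
K(E) = 12 + 6*E (K(E) = 6*(E + 2) = 6*(2 + E) = 12 + 6*E)
K(57) - 202 = (12 + 6*57) - 202 = (12 + 342) - 202 = 354 - 202 = 152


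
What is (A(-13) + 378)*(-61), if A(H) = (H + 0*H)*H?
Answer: -33367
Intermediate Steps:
A(H) = H² (A(H) = (H + 0)*H = H*H = H²)
(A(-13) + 378)*(-61) = ((-13)² + 378)*(-61) = (169 + 378)*(-61) = 547*(-61) = -33367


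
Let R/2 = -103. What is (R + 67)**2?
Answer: 19321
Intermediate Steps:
R = -206 (R = 2*(-103) = -206)
(R + 67)**2 = (-206 + 67)**2 = (-139)**2 = 19321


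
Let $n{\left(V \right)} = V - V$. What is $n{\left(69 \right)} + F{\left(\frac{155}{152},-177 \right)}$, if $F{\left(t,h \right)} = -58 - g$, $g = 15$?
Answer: $-73$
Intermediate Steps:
$n{\left(V \right)} = 0$
$F{\left(t,h \right)} = -73$ ($F{\left(t,h \right)} = -58 - 15 = -73$)
$n{\left(69 \right)} + F{\left(\frac{155}{152},-177 \right)} = 0 - 73 = -73$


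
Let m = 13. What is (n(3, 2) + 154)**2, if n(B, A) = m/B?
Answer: 225625/9 ≈ 25069.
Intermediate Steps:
n(B, A) = 13/B
(n(3, 2) + 154)**2 = (13/3 + 154)**2 = (475/3)**2 = 225625/9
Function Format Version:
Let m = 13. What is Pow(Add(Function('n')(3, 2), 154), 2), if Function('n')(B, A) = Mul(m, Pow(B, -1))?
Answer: Rational(225625, 9) ≈ 25069.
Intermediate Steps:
Function('n')(B, A) = Mul(13, Pow(B, -1))
Pow(Add(Function('n')(3, 2), 154), 2) = Pow(Add(Mul(13, Pow(3, -1)), 154), 2) = Pow(Add(Mul(13, Rational(1, 3)), 154), 2) = Pow(Add(Rational(13, 3), 154), 2) = Pow(Rational(475, 3), 2) = Rational(225625, 9)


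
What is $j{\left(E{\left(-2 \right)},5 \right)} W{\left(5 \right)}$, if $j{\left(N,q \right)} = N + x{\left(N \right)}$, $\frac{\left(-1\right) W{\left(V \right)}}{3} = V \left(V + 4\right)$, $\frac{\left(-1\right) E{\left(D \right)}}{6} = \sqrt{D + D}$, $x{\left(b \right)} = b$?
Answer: $3240 i \approx 3240.0 i$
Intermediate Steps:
$E{\left(D \right)} = - 6 \sqrt{2} \sqrt{D}$ ($E{\left(D \right)} = - 6 \sqrt{D + D} = - 6 \sqrt{2 D} = - 6 \sqrt{2} \sqrt{D}$)
$W{\left(V \right)} = - 3 V \left(4 + V\right)$ ($W{\left(V \right)} = - 3 V \left(V + 4\right) = - 3 V \left(4 + V\right)$)
$j{\left(N,q \right)} = 2 N$ ($j{\left(N,q \right)} = N + N = 2 N$)
$j{\left(E{\left(-2 \right)},5 \right)} W{\left(5 \right)} = 2 \left(- 6 \sqrt{2} \sqrt{-2}\right) \left(\left(-3\right) 5 \left(4 + 5\right)\right) = 2 \left(- 6 \sqrt{2} i \sqrt{2}\right) \left(\left(-3\right) 5 \cdot 9\right) = 2 \left(- 12 i\right) \left(-135\right) = - 24 i \left(-135\right) = 3240 i$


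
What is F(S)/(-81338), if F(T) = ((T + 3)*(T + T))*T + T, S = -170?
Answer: 4826385/40669 ≈ 118.67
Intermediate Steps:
F(T) = T + 2*T**2*(3 + T) (F(T) = ((3 + T)*(2*T))*T + T = (2*T*(3 + T))*T + T = 2*T**2*(3 + T) + T = T + 2*T**2*(3 + T))
F(S)/(-81338) = -170*(1 + 2*(-170)**2 + 6*(-170))/(-81338) = -170*(1 + 2*28900 - 1020)*(-1/81338) = -170*(1 + 57800 - 1020)*(-1/81338) = -170*56781*(-1/81338) = -9652770*(-1/81338) = 4826385/40669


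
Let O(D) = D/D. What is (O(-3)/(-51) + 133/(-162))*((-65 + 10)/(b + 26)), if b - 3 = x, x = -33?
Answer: -127325/11016 ≈ -11.558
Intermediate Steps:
O(D) = 1
b = -30 (b = 3 - 33 = -30)
(O(-3)/(-51) + 133/(-162))*((-65 + 10)/(b + 26)) = (1/(-51) + 133/(-162))*((-65 + 10)/(-30 + 26)) = (1*(-1/51) + 133*(-1/162))*(-55/(-4)) = (-1/51 - 133/162)*(-55*(-¼)) = -2315/2754*55/4 = -127325/11016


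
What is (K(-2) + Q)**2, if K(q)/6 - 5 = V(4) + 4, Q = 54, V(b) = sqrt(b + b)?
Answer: 11952 + 2592*sqrt(2) ≈ 15618.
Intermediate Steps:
V(b) = sqrt(2)*sqrt(b) (V(b) = sqrt(2*b) = sqrt(2)*sqrt(b))
K(q) = 54 + 12*sqrt(2) (K(q) = 30 + 6*(sqrt(2)*sqrt(4) + 4) = 30 + 6*(sqrt(2)*2 + 4) = 30 + 6*(2*sqrt(2) + 4) = 30 + 6*(4 + 2*sqrt(2)) = 30 + (24 + 12*sqrt(2)) = 54 + 12*sqrt(2))
(K(-2) + Q)**2 = ((54 + 12*sqrt(2)) + 54)**2 = (108 + 12*sqrt(2))**2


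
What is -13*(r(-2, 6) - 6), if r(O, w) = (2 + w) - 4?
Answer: 26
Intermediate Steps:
r(O, w) = -2 + w
-13*(r(-2, 6) - 6) = -13*((-2 + 6) - 6) = -13*(4 - 6) = -13*(-2) = 26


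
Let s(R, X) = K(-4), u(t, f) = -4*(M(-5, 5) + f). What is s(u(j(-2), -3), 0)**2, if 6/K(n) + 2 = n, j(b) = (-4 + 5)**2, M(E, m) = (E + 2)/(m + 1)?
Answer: 1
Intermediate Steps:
M(E, m) = (2 + E)/(1 + m)
j(b) = 1 (j(b) = 1**2 = 1)
u(t, f) = 2 - 4*f (u(t, f) = -4*((2 - 5)/(1 + 5) + f) = -4*(-3/6 + f) = -4*((1/6)*(-3) + f) = -4*(-1/2 + f) = 2 - 4*f)
K(n) = 6/(-2 + n)
s(R, X) = -1 (s(R, X) = 6/(-2 - 4) = 6/(-6) = 6*(-1/6) = -1)
s(u(j(-2), -3), 0)**2 = (-1)**2 = 1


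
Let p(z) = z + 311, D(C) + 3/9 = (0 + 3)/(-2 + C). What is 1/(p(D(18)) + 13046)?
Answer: 48/641129 ≈ 7.4868e-5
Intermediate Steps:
D(C) = -⅓ + 3/(-2 + C) (D(C) = -⅓ + (0 + 3)/(-2 + C) = -⅓ + 3/(-2 + C))
p(z) = 311 + z
1/(p(D(18)) + 13046) = 1/((311 + (11 - 1*18)/(3*(-2 + 18))) + 13046) = 1/((311 + (⅓)*(11 - 18)/16) + 13046) = 1/((311 + (⅓)*(1/16)*(-7)) + 13046) = 1/((311 - 7/48) + 13046) = 1/(14921/48 + 13046) = 1/(641129/48) = 48/641129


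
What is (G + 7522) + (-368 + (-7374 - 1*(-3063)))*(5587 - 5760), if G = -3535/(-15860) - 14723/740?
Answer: 119853485109/146705 ≈ 8.1697e+5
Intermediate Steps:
G = -2886136/146705 (G = -3535*(-1/15860) - 14723*1/740 = 707/3172 - 14723/740 = -2886136/146705 ≈ -19.673)
(G + 7522) + (-368 + (-7374 - 1*(-3063)))*(5587 - 5760) = (-2886136/146705 + 7522) + (-368 + (-7374 - 1*(-3063)))*(5587 - 5760) = 1100628874/146705 + (-368 + (-7374 + 3063))*(-173) = 1100628874/146705 + (-368 - 4311)*(-173) = 1100628874/146705 - 4679*(-173) = 1100628874/146705 + 809467 = 119853485109/146705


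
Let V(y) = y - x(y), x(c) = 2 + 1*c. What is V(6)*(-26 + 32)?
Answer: -12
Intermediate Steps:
x(c) = 2 + c
V(y) = -2 (V(y) = y - (2 + y) = y + (-2 - y) = -2)
V(6)*(-26 + 32) = -2*(-26 + 32) = -2*6 = -12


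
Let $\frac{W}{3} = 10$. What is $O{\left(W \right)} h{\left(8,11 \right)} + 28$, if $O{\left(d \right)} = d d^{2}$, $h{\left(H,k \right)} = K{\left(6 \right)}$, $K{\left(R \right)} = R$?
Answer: $162028$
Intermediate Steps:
$h{\left(H,k \right)} = 6$
$W = 30$ ($W = 3 \cdot 10 = 30$)
$O{\left(d \right)} = d^{3}$
$O{\left(W \right)} h{\left(8,11 \right)} + 28 = 30^{3} \cdot 6 + 28 = 27000 \cdot 6 + 28 = 162000 + 28 = 162028$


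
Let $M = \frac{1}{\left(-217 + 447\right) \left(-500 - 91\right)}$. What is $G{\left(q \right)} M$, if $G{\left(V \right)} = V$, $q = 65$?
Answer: $- \frac{13}{27186} \approx -0.00047819$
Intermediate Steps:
$M = - \frac{1}{135930}$ ($M = \frac{1}{230 \left(-591\right)} = \frac{1}{-135930} = - \frac{1}{135930} \approx -7.3567 \cdot 10^{-6}$)
$G{\left(q \right)} M = 65 \left(- \frac{1}{135930}\right) = - \frac{13}{27186}$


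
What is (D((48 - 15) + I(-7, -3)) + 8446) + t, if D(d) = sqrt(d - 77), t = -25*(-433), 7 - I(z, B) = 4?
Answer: 19271 + I*sqrt(41) ≈ 19271.0 + 6.4031*I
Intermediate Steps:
I(z, B) = 3 (I(z, B) = 7 - 1*4 = 7 - 4 = 3)
t = 10825
D(d) = sqrt(-77 + d)
(D((48 - 15) + I(-7, -3)) + 8446) + t = (sqrt(-77 + ((48 - 15) + 3)) + 8446) + 10825 = (sqrt(-77 + (33 + 3)) + 8446) + 10825 = (sqrt(-77 + 36) + 8446) + 10825 = (sqrt(-41) + 8446) + 10825 = (I*sqrt(41) + 8446) + 10825 = (8446 + I*sqrt(41)) + 10825 = 19271 + I*sqrt(41)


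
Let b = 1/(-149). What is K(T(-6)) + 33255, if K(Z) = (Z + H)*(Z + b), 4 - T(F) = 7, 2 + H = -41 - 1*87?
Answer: 5014579/149 ≈ 33655.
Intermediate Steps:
H = -130 (H = -2 + (-41 - 1*87) = -2 + (-41 - 87) = -2 - 128 = -130)
T(F) = -3 (T(F) = 4 - 1*7 = 4 - 7 = -3)
b = -1/149 ≈ -0.0067114
K(Z) = (-130 + Z)*(-1/149 + Z) (K(Z) = (Z - 130)*(Z - 1/149) = (-130 + Z)*(-1/149 + Z))
K(T(-6)) + 33255 = (130/149 + (-3)**2 - 19371/149*(-3)) + 33255 = (130/149 + 9 + 58113/149) + 33255 = 59584/149 + 33255 = 5014579/149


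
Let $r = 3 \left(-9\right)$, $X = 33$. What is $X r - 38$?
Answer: $-929$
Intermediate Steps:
$r = -27$
$X r - 38 = 33 \left(-27\right) - 38 = -891 - 38 = -929$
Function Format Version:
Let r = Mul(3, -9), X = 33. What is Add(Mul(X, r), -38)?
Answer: -929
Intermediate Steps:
r = -27
Add(Mul(X, r), -38) = Add(Mul(33, -27), -38) = Add(-891, -38) = -929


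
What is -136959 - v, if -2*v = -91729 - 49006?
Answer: -414653/2 ≈ -2.0733e+5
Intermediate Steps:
v = 140735/2 (v = -(-91729 - 49006)/2 = -½*(-140735) = 140735/2 ≈ 70368.)
-136959 - v = -136959 - 1*140735/2 = -136959 - 140735/2 = -414653/2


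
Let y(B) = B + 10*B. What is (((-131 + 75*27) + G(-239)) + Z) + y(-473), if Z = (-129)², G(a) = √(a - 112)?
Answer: 13332 + 3*I*√39 ≈ 13332.0 + 18.735*I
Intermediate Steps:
G(a) = √(-112 + a)
Z = 16641
y(B) = 11*B
(((-131 + 75*27) + G(-239)) + Z) + y(-473) = (((-131 + 75*27) + √(-112 - 239)) + 16641) + 11*(-473) = (((-131 + 2025) + √(-351)) + 16641) - 5203 = ((1894 + 3*I*√39) + 16641) - 5203 = (18535 + 3*I*√39) - 5203 = 13332 + 3*I*√39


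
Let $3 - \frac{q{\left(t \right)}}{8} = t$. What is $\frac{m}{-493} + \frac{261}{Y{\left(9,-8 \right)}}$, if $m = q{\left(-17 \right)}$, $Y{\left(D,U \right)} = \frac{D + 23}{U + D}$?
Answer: $\frac{123553}{15776} \approx 7.8317$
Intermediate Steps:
$Y{\left(D,U \right)} = \frac{23 + D}{D + U}$
$q{\left(t \right)} = 24 - 8 t$
$m = 160$ ($m = 24 - -136 = 24 + 136 = 160$)
$\frac{m}{-493} + \frac{261}{Y{\left(9,-8 \right)}} = \frac{160}{-493} + \frac{261}{\frac{1}{9 - 8} \left(23 + 9\right)} = 160 \left(- \frac{1}{493}\right) + \frac{261}{1^{-1} \cdot 32} = - \frac{160}{493} + \frac{261}{1 \cdot 32} = - \frac{160}{493} + \frac{261}{32} = \frac{123553}{15776}$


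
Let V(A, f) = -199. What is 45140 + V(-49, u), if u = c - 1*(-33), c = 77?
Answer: 44941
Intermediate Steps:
u = 110 (u = 77 - 1*(-33) = 77 + 33 = 110)
45140 + V(-49, u) = 45140 - 199 = 44941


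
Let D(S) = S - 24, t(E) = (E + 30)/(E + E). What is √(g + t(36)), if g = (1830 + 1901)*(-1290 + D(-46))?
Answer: I*√182669727/6 ≈ 2252.6*I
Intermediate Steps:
t(E) = (30 + E)/(2*E) (t(E) = (30 + E)/((2*E)) = (30 + E)*(1/(2*E)) = (30 + E)/(2*E))
D(S) = -24 + S
g = -5074160 (g = (1830 + 1901)*(-1290 + (-24 - 46)) = 3731*(-1290 - 70) = 3731*(-1360) = -5074160)
√(g + t(36)) = √(-5074160 + (½)*(30 + 36)/36) = √(-5074160 + (½)*(1/36)*66) = √(-5074160 + 11/12) = √(-60889909/12) = I*√182669727/6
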